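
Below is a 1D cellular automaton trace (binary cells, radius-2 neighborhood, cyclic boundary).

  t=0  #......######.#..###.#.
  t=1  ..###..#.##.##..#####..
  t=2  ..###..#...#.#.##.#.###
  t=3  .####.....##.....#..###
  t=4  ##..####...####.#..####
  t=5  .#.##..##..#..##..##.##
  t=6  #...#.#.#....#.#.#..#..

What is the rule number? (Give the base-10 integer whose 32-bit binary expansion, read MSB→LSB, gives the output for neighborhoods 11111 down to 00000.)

3179892901

  #####|#  b31=1 t=0,i=9
  ####.|.  b30=0 t=0,i=11
  ###.#|#  b29=1 t=0,i=12
  ###..|#  b28=1 t=1,i=4
  ##.##|#  b27=1 t=1,i=11
  ##.#.|#  b26=1 t=0,i=13
  ##..#|.  b25=0 t=1,i=5
  ##...|#  b24=1 t=1,i=21
  #.###|#  b23=1 t=2,i=20
  #.##.|.  b22=0 t=1,i=9
  #.#.#|.  b21=0 t=0,i=21
  #.#..|.  b20=0 t=0,i=0
  #..##|#  b19=1 t=0,i=16
  #..#.|.  b18=0 t=1,i=6
  #...#|.  b17=0 t=2,i=9
  #....|#  b16=1 t=0,i=2
  .####|.  b15=0 t=0,i=8
  .###.|#  b14=1 t=0,i=18
  .##.#|.  b13=0 t=1,i=10
  .##..|#  b12=1 t=1,i=13
  .#.##|.  b11=0 t=1,i=8
  .#.#.|.  b10=0 t=0,i=22
  .#..#|.  b9=0 t=0,i=15
  .#...|.  b8=0 t=0,i=1
  ..###|#  b7=1 t=0,i=7
  ..##.|.  b6=0 t=3,i=10
  ..#.#|#  b5=1 t=1,i=7
  ..#..|.  b4=0 t=2,i=7
  ...##|.  b3=0 t=0,i=6
  ...#.|#  b2=1 t=2,i=10
  ....#|.  b1=0 t=0,i=5
  .....|#  b0=1 t=0,i=3
  bits 10111101100010010101000010100101 = 3179892901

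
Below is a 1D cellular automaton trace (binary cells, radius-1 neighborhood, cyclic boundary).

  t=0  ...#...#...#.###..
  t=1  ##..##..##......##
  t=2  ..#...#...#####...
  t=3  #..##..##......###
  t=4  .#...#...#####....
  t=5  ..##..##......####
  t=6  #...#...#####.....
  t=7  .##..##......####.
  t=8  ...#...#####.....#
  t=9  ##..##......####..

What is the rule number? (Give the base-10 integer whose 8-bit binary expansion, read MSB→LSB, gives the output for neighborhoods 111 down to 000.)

17

  ### -> .   bit 7 = 0  t=0,i=14
  ##. -> .   bit 6 = 0  t=0,i=15
  #.# -> .   bit 5 = 0  t=0,i=12
  #.. -> #   bit 4 = 1  t=0,i=4
  .## -> .   bit 3 = 0  t=0,i=13
  .#. -> .   bit 2 = 0  t=0,i=3
  ..# -> .   bit 1 = 0  t=0,i=2
  ... -> #   bit 0 = 1  t=0,i=0
  bits 00010001 = 17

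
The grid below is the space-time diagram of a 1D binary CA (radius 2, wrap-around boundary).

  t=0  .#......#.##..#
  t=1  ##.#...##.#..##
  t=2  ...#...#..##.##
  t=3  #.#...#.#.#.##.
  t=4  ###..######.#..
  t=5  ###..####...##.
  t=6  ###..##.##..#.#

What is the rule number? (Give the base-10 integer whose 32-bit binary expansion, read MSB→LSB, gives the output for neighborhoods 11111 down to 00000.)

2583021284

  [31] ##### => #  t=4,i=7
  [30] ####. => .  t=1,i=0
  [29] ###.# => .  t=1,i=1
  [28] ###.. => #  t=4,i=2
  [27] ##.## => #  t=2,i=12
  [26] ##.#. => .  t=1,i=2
  [25] ##..# => .  t=0,i=12
  [24] ##... => #  t=2,i=0
  [23] #.### => #  t=5,i=0
  [22] #.##. => #  t=0,i=10
  [21] #.#.# => #  t=3,i=0
  [20] #.#.. => #  t=0,i=1
  [19] #..## => .  t=1,i=12
  [18] #..#. => #  t=0,i=13
  [17] #...# => .  t=1,i=5
  [16] #.... => #  t=0,i=3
  [15] .#### => #  t=1,i=14
  [14] .###. => #  t=4,i=1
  [13] .##.# => .  t=1,i=8
  [12] .##.. => .  t=0,i=11
  [11] .#.## => .  t=0,i=9
  [10] .#.#. => #  t=0,i=0
  [9] .#..# => #  t=1,i=11
  [8] .#... => .  t=0,i=2
  [7] ..### => #  t=1,i=13
  [6] ..##. => #  t=1,i=7
  [5] ..#.# => #  t=0,i=8
  [4] ..#.. => .  t=2,i=3
  [3] ...## => .  t=1,i=6
  [2] ...#. => #  t=0,i=7
  [1] ....# => .  t=0,i=6
  [0] ..... => .  t=0,i=4
  bits 10011001111101011100011011100100 = 2583021284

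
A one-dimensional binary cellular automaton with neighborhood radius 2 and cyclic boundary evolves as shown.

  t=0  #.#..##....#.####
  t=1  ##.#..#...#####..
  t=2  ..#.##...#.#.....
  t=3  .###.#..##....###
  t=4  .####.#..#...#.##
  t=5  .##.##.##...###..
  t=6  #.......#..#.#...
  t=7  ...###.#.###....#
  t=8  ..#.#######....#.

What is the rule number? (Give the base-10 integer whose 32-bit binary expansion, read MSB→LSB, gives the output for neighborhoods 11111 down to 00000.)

  nb #####: next=.  (t=0,i=15, bit31=0)
  nb ####.: next=.  (t=0,i=16, bit30=0)
  nb ###.#: next=#  (t=0,i=0, bit29=1)
  nb ###..: next=.  (t=1,i=14, bit28=0)
  nb ##.##: next=.  (t=3,i=0, bit27=0)
  nb ##.#.: next=#  (t=0,i=1, bit26=1)
  nb ##..#: next=.  (t=1,i=15, bit25=0)
  nb ##...: next=.  (t=0,i=7, bit24=0)
  nb #.###: next=#  (t=0,i=13, bit23=1)
  nb #.##.: next=.  (t=2,i=4, bit22=0)
  nb #.#.#: next=#  (t=7,i=7, bit21=1)
  nb #.#..: next=.  (t=0,i=2, bit20=0)
  nb #..##: next=.  (t=0,i=4, bit19=0)
  nb #..#.: next=#  (t=1,i=5, bit18=1)
  nb #...#: next=.  (t=1,i=8, bit17=0)
  nb #....: next=.  (t=0,i=8, bit16=0)
  nb .####: next=#  (t=0,i=14, bit15=1)
  nb .###.: next=#  (t=3,i=2, bit14=1)
  nb .##.#: next=.  (t=1,i=1, bit13=0)
  nb .##..: next=#  (t=0,i=6, bit12=1)
  nb .#.##: next=#  (t=0,i=12, bit11=1)
  nb .#.#.: next=.  (t=2,i=10, bit10=0)
  nb .#..#: next=#  (t=0,i=3, bit9=1)
  nb .#...: next=.  (t=1,i=7, bit8=0)
  nb ..###: next=.  (t=1,i=10, bit7=0)
  nb ..##.: next=.  (t=0,i=5, bit6=0)
  nb ..#.#: next=#  (t=0,i=11, bit5=1)
  nb ..#..: next=.  (t=1,i=6, bit4=0)
  nb ...##: next=#  (t=1,i=9, bit3=1)
  nb ...#.: next=#  (t=0,i=10, bit2=1)
  nb ....#: next=.  (t=0,i=9, bit1=0)
  nb .....: next=#  (t=2,i=14, bit0=1)
  bits 00100100101001001101101000101101 = 614783533

614783533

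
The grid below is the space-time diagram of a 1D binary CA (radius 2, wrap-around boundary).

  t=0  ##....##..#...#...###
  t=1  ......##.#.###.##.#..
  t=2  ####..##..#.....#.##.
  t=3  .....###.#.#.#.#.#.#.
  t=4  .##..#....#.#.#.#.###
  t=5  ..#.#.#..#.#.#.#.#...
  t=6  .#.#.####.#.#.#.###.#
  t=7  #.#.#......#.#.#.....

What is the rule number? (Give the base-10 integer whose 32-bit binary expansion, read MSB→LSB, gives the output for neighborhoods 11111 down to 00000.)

  ##### -> .   bit 31 = 0  t=0,i=20
  ####. -> .   bit 30 = 0  t=0,i=0
  ###.# -> .   bit 29 = 0  t=1,i=13
  ###.. -> .   bit 28 = 0  t=0,i=1
  ##.## -> .   bit 27 = 0  t=1,i=14
  ##.#. -> .   bit 26 = 0  t=1,i=8
  ##..# -> .   bit 25 = 0  t=0,i=8
  ##... -> .   bit 24 = 0  t=0,i=2
  #.### -> .   bit 23 = 0  t=1,i=11
  #.##. -> .   bit 22 = 0  t=1,i=15
  #.#.# -> .   bit 21 = 0  t=1,i=9
  #.#.. -> #   bit 20 = 1  t=1,i=18
  #..## -> #   bit 19 = 1  t=2,i=5
  #..#. -> #   bit 18 = 1  t=0,i=9
  #...# -> #   bit 17 = 1  t=0,i=12
  #.... -> .   bit 16 = 0  t=0,i=3
  .#### -> .   bit 15 = 0  t=0,i=19
  .###. -> .   bit 14 = 0  t=1,i=12
  .##.# -> #   bit 13 = 1  t=1,i=7
  .##.. -> #   bit 12 = 1  t=0,i=7
  .#.## -> #   bit 11 = 1  t=1,i=10
  .#.#. -> #   bit 10 = 1  t=3,i=10
  .#..# -> #   bit 9 = 1  t=5,i=7
  .#... -> #   bit 8 = 1  t=0,i=11
  ..### -> #   bit 7 = 1  t=0,i=18
  ..##. -> #   bit 6 = 1  t=0,i=6
  ..#.# -> .   bit 5 = 0  t=2,i=16
  ..#.. -> .   bit 4 = 0  t=0,i=10
  ...## -> .   bit 3 = 0  t=0,i=5
  ...#. -> #   bit 2 = 1  t=0,i=13
  ....# -> .   bit 1 = 0  t=0,i=4
  ..... -> #   bit 0 = 1  t=1,i=0
  bits 00000000000111100011111111000101 = 1982405

1982405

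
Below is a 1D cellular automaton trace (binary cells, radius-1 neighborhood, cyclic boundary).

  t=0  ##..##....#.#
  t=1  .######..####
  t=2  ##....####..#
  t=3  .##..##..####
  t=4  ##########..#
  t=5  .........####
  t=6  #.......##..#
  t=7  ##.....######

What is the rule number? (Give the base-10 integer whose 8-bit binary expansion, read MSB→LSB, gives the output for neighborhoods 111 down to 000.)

126

  nb ###: next=.  (t=0,i=0, bit7=0)
  nb ##.: next=#  (t=0,i=1, bit6=1)
  nb #.#: next=#  (t=0,i=11, bit5=1)
  nb #..: next=#  (t=0,i=2, bit4=1)
  nb .##: next=#  (t=0,i=4, bit3=1)
  nb .#.: next=#  (t=0,i=10, bit2=1)
  nb ..#: next=#  (t=0,i=3, bit1=1)
  nb ...: next=.  (t=0,i=7, bit0=0)
  bits 01111110 = 126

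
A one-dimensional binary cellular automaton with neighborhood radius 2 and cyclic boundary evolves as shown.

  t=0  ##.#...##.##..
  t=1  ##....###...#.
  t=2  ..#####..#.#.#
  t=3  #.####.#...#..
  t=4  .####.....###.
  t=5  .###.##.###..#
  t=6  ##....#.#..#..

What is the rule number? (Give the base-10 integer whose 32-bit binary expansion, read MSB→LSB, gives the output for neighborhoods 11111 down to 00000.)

  ##### -> #   bit 31 = 1  t=2,i=4
  ####. -> #   bit 30 = 1  t=2,i=5
  ###.# -> .   bit 29 = 0  t=3,i=5
  ###.. -> .   bit 28 = 0  t=1,i=8
  ##.## -> .   bit 27 = 0  t=0,i=9
  ##.#. -> .   bit 26 = 0  t=0,i=2
  ##..# -> #   bit 25 = 1  t=0,i=12
  ##... -> #   bit 24 = 1  t=1,i=2
  #.### -> #   bit 23 = 1  t=3,i=2
  #.##. -> .   bit 22 = 0  t=0,i=10
  #.#.# -> #   bit 21 = 1  t=2,i=11
  #.#.. -> .   bit 20 = 0  t=0,i=3
  #..## -> .   bit 19 = 0  t=0,i=13
  #..#. -> .   bit 18 = 0  t=2,i=8
  #...# -> .   bit 17 = 0  t=0,i=5
  #.... -> #   bit 16 = 1  t=1,i=3
  .#### -> #   bit 15 = 1  t=2,i=3
  .###. -> .   bit 14 = 0  t=1,i=7
  .##.# -> #   bit 13 = 1  t=0,i=1
  .##.. -> .   bit 12 = 0  t=0,i=11
  .#.## -> #   bit 11 = 1  t=1,i=13
  .#.#. -> .   bit 10 = 0  t=2,i=10
  .#..# -> #   bit 9 = 1  t=2,i=0
  .#... -> .   bit 8 = 0  t=0,i=4
  ..### -> #   bit 7 = 1  t=1,i=6
  ..##. -> #   bit 6 = 1  t=0,i=0
  ..#.# -> .   bit 5 = 0  t=1,i=12
  ..#.. -> #   bit 4 = 1  t=3,i=11
  ...## -> #   bit 3 = 1  t=0,i=6
  ...#. -> #   bit 2 = 1  t=1,i=11
  ....# -> #   bit 1 = 1  t=1,i=4
  ..... -> .   bit 0 = 0  t=4,i=7
  bits 11000011101000011010101011011110 = 3282152158

3282152158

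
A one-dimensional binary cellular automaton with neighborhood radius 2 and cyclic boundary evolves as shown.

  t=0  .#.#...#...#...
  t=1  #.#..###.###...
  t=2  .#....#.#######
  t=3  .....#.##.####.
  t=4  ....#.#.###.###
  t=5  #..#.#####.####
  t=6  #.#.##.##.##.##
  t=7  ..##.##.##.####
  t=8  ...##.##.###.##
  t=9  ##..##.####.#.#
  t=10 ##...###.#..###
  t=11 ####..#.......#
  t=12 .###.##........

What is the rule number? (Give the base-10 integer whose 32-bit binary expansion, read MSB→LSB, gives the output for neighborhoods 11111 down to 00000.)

3651566612

  ##### -> #   bit 31 = 1  t=2,i=10
  ####. -> #   bit 30 = 1  t=2,i=13
  ###.# -> .   bit 29 = 0  t=1,i=7
  ###.. -> #   bit 28 = 1  t=1,i=11
  ##.## -> #   bit 27 = 1  t=1,i=8
  ##.#. -> .   bit 26 = 0  t=2,i=0
  ##..# -> .   bit 25 = 0  t=5,i=1
  ##... -> #   bit 24 = 1  t=1,i=12
  #.### -> #   bit 23 = 1  t=1,i=9
  #.##. -> .   bit 22 = 0  t=3,i=7
  #.#.# -> #   bit 21 = 1  t=4,i=6
  #.#.. -> .   bit 20 = 0  t=0,i=3
  #..## -> .   bit 19 = 0  t=1,i=4
  #..#. -> #   bit 18 = 1  t=5,i=2
  #...# -> #   bit 17 = 1  t=0,i=5
  #.... -> .   bit 16 = 0  t=0,i=13
  .#### -> .   bit 15 = 0  t=2,i=9
  .###. -> #   bit 14 = 1  t=1,i=6
  .##.# -> #   bit 13 = 1  t=3,i=8
  .##.. -> #   bit 12 = 1  t=8,i=14
  .#.## -> #   bit 11 = 1  t=2,i=7
  .#.#. -> #   bit 10 = 1  t=0,i=2
  .#..# -> .   bit 9 = 0  t=1,i=3
  .#... -> .   bit 8 = 0  t=0,i=4
  ..### -> .   bit 7 = 0  t=1,i=5
  ..##. -> .   bit 6 = 0  t=7,i=2
  ..#.# -> .   bit 5 = 0  t=0,i=1
  ..#.. -> #   bit 4 = 1  t=0,i=7
  ...## -> .   bit 3 = 0  t=8,i=2
  ...#. -> #   bit 2 = 1  t=0,i=0
  ....# -> .   bit 1 = 0  t=0,i=14
  ..... -> .   bit 0 = 0  t=3,i=1
  bits 11011001101001100111110000010100 = 3651566612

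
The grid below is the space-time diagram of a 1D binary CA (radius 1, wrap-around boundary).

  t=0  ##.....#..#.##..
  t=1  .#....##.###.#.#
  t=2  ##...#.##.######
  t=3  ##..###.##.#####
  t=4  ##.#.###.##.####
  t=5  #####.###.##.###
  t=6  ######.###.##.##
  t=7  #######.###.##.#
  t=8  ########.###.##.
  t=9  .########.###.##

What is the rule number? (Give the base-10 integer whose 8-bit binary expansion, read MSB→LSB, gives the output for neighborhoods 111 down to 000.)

  [7] ### => #  t=1,i=10
  [6] ##. => #  t=0,i=1
  [5] #.# => #  t=0,i=11
  [4] #.. => .  t=0,i=2
  [3] .## => .  t=0,i=0
  [2] .#. => #  t=0,i=7
  [1] ..# => #  t=0,i=6
  [0] ... => .  t=0,i=3
  bits 11100110 = 230

230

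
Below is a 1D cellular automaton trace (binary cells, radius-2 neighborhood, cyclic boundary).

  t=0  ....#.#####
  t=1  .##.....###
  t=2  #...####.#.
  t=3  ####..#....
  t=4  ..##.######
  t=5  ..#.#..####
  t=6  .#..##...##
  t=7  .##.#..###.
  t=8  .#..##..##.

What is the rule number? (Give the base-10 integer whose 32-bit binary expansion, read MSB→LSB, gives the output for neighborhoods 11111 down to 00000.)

3625403227

  nb #####: next=#  (t=0,i=8, bit31=1)
  nb ####.: next=#  (t=0,i=9, bit30=1)
  nb ###.#: next=.  (t=1,i=10, bit29=0)
  nb ###..: next=#  (t=0,i=10, bit28=1)
  nb ##.##: next=#  (t=1,i=0, bit27=1)
  nb ##.#.: next=.  (t=2,i=8, bit26=0)
  nb ##..#: next=.  (t=3,i=4, bit25=0)
  nb ##...: next=.  (t=0,i=0, bit24=0)
  nb #.###: next=.  (t=0,i=6, bit23=0)
  nb #.##.: next=.  (t=1,i=1, bit22=0)
  nb #.#.#: next=.  (t=2,i=9, bit21=0)
  nb #.#..: next=#  (t=2,i=0, bit20=1)
  nb #..##: next=.  (t=4,i=1, bit19=0)
  nb #..#.: next=#  (t=3,i=5, bit18=1)
  nb #...#: next=#  (t=2,i=2, bit17=1)
  nb #....: next=#  (t=0,i=1, bit16=1)
  nb .####: next=.  (t=0,i=7, bit15=0)
  nb .###.: next=#  (t=1,i=9, bit14=1)
  nb .##.#: next=.  (t=4,i=3, bit13=0)
  nb .##..: next=.  (t=1,i=2, bit12=0)
  nb .#.##: next=.  (t=0,i=5, bit11=0)
  nb .#.#.: next=.  (t=2,i=10, bit10=0)
  nb .#..#: next=#  (t=5,i=5, bit9=1)
  nb .#...: next=#  (t=2,i=1, bit8=1)
  nb ..###: next=.  (t=1,i=8, bit7=0)
  nb ..##.: next=#  (t=4,i=2, bit6=1)
  nb ..#.#: next=.  (t=0,i=4, bit5=0)
  nb ..#..: next=#  (t=3,i=6, bit4=1)
  nb ...##: next=#  (t=1,i=7, bit3=1)
  nb ...#.: next=.  (t=0,i=3, bit2=0)
  nb ....#: next=#  (t=0,i=2, bit1=1)
  nb .....: next=#  (t=1,i=5, bit0=1)
  bits 11011000000101110100001101011011 = 3625403227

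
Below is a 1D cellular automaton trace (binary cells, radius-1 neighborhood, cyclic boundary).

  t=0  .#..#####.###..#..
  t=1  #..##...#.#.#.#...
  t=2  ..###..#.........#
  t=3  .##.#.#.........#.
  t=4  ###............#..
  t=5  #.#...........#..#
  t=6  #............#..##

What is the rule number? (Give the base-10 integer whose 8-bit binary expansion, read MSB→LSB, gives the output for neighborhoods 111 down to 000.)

74

  ###|.  b7=0 t=0,i=5
  ##.|#  b6=1 t=0,i=8
  #.#|.  b5=0 t=0,i=9
  #..|.  b4=0 t=0,i=2
  .##|#  b3=1 t=0,i=4
  .#.|.  b2=0 t=0,i=1
  ..#|#  b1=1 t=0,i=0
  ...|.  b0=0 t=0,i=17
  bits 01001010 = 74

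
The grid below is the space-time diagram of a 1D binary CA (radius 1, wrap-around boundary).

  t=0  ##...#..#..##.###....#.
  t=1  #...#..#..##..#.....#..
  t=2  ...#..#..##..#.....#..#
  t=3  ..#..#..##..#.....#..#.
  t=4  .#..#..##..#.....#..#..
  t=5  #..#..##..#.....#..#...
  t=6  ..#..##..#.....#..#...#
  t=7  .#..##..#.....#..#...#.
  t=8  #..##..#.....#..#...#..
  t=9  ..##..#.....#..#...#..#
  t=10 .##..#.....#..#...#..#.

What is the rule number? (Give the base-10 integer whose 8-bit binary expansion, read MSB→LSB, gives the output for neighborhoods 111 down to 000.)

10

  ### -> .   bit 7 = 0  t=0,i=15
  ##. -> .   bit 6 = 0  t=0,i=1
  #.# -> .   bit 5 = 0  t=0,i=13
  #.. -> .   bit 4 = 0  t=0,i=2
  .## -> #   bit 3 = 1  t=0,i=0
  .#. -> .   bit 2 = 0  t=0,i=5
  ..# -> #   bit 1 = 1  t=0,i=4
  ... -> .   bit 0 = 0  t=0,i=3
  bits 00001010 = 10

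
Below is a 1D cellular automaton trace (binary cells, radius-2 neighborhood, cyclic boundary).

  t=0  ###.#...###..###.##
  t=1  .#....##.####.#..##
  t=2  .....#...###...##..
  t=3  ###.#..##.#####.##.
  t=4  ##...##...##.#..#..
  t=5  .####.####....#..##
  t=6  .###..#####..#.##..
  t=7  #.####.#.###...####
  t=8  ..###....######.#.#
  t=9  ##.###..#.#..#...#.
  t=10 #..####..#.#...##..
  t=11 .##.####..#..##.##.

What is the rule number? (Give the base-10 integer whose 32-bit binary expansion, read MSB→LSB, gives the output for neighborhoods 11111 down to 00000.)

1405801997

  [31] ##### => .  t=0,i=0
  [30] ####. => #  t=0,i=1
  [29] ###.# => .  t=0,i=2
  [28] ###.. => #  t=0,i=10
  [27] ##.## => .  t=0,i=16
  [26] ##.#. => .  t=0,i=3
  [25] ##..# => #  t=0,i=11
  [24] ##... => #  t=2,i=12
  [23] #.### => #  t=0,i=17
  [22] #.##. => #  t=3,i=16
  [21] #.#.# => .  t=7,i=7
  [20] #.#.. => .  t=0,i=4
  [19] #..## => #  t=0,i=12
  [18] #..#. => .  t=4,i=15
  [17] #...# => #  t=0,i=6
  [16] #.... => .  t=1,i=3
  [15] .#### => #  t=0,i=18
  [14] .###. => #  t=0,i=9
  [13] .##.# => .  t=1,i=7
  [12] .##.. => #  t=2,i=16
  [11] .#.## => .  t=6,i=14
  [10] .#.#. => #  t=8,i=17
  [9] .#..# => #  t=1,i=15
  [8] .#... => .  t=0,i=5
  [7] ..### => .  t=0,i=8
  [6] ..##. => .  t=1,i=6
  [5] ..#.# => .  t=6,i=13
  [4] ..#.. => .  t=2,i=5
  [3] ...## => #  t=0,i=7
  [2] ...#. => #  t=2,i=4
  [1] ....# => .  t=1,i=4
  [0] ..... => #  t=2,i=0
  bits 01010011110010101101011000001101 = 1405801997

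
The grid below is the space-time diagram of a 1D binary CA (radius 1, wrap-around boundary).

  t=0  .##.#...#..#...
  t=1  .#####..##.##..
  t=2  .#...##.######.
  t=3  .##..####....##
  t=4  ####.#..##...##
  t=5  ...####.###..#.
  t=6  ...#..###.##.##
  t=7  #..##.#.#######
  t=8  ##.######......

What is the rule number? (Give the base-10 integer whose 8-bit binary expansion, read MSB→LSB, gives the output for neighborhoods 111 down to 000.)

124

  nb ###: next=.  (t=1,i=2, bit7=0)
  nb ##.: next=#  (t=0,i=2, bit6=1)
  nb #.#: next=#  (t=0,i=3, bit5=1)
  nb #..: next=#  (t=0,i=5, bit4=1)
  nb .##: next=#  (t=0,i=1, bit3=1)
  nb .#.: next=#  (t=0,i=4, bit2=1)
  nb ..#: next=.  (t=0,i=0, bit1=0)
  nb ...: next=.  (t=0,i=6, bit0=0)
  bits 01111100 = 124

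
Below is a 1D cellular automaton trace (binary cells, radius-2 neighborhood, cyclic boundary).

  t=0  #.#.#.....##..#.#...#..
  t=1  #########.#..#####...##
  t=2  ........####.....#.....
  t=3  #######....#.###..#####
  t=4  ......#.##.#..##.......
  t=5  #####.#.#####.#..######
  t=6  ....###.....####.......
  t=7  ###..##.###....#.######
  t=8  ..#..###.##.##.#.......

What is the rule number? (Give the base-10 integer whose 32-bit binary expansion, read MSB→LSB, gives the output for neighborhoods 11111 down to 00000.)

  [31] ##### => .  t=1,i=0
  [30] ####. => .  t=1,i=7
  [29] ###.# => #  t=1,i=8
  [28] ###.. => #  t=1,i=17
  [27] ##.## => #  t=7,i=7
  [26] ##.#. => #  t=1,i=9
  [25] ##..# => .  t=0,i=12
  [24] ##... => .  t=1,i=18
  [23] #.### => .  t=3,i=13
  [22] #.##. => #  t=4,i=8
  [21] #.#.# => #  t=0,i=2
  [20] #.#.. => #  t=0,i=4
  [19] #..## => .  t=1,i=12
  [18] #..#. => #  t=0,i=13
  [17] #...# => .  t=0,i=18
  [16] #.... => #  t=0,i=6
  [15] .#### => .  t=1,i=14
  [14] .###. => #  t=3,i=14
  [13] .##.# => #  t=4,i=9
  [12] .##.. => .  t=0,i=11
  [11] .#.## => .  t=3,i=12
  [10] .#.#. => #  t=0,i=1
  [9] .#..# => #  t=0,i=21
  [8] .#... => #  t=0,i=5
  [7] ..### => .  t=1,i=13
  [6] ..##. => #  t=0,i=10
  [5] ..#.# => #  t=0,i=0
  [4] ..#.. => .  t=0,i=20
  [3] ...## => .  t=0,i=9
  [2] ...#. => .  t=0,i=19
  [1] ....# => #  t=0,i=8
  [0] ..... => #  t=0,i=7
  bits 00111100011101010110011101100011 = 1014327139

1014327139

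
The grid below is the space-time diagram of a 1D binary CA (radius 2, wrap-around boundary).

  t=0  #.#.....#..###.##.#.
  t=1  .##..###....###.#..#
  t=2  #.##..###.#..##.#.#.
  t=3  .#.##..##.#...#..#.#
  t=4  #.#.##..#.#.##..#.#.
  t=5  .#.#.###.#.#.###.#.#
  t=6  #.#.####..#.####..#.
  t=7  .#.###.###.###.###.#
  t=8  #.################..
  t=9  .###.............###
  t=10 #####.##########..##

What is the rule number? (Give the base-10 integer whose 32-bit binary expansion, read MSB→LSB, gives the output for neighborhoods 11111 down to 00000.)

999750663

  nb #####: next=.  (t=8,i=4, bit31=0)
  nb ####.: next=.  (t=6,i=6, bit30=0)
  nb ###.#: next=#  (t=0,i=13, bit29=1)
  nb ###..: next=#  (t=1,i=7, bit28=1)
  nb ##.##: next=#  (t=0,i=14, bit27=1)
  nb ##.#.: next=.  (t=0,i=17, bit26=0)
  nb ##..#: next=#  (t=1,i=3, bit25=1)
  nb ##...: next=#  (t=1,i=8, bit24=1)
  nb #.###: next=#  (t=5,i=5, bit23=1)
  nb #.##.: next=.  (t=0,i=15, bit22=0)
  nb #.#.#: next=.  (t=0,i=0, bit21=0)
  nb #.#..: next=#  (t=0,i=2, bit20=1)
  nb #..##: next=.  (t=0,i=10, bit19=0)
  nb #..#.: next=#  (t=1,i=18, bit18=1)
  nb #...#: next=#  (t=3,i=12, bit17=1)
  nb #....: next=.  (t=0,i=4, bit16=0)
  nb .####: next=#  (t=6,i=5, bit15=1)
  nb .###.: next=#  (t=0,i=12, bit14=1)
  nb .##.#: next=#  (t=0,i=16, bit13=1)
  nb .##..: next=#  (t=1,i=2, bit12=1)
  nb .#.##: next=#  (t=1,i=0, bit11=1)
  nb .#.#.: next=#  (t=0,i=1, bit10=1)
  nb .#..#: next=.  (t=0,i=9, bit9=0)
  nb .#...: next=.  (t=0,i=3, bit8=0)
  nb ..###: next=.  (t=0,i=11, bit7=0)
  nb ..##.: next=.  (t=2,i=13, bit6=0)
  nb ..#.#: next=.  (t=1,i=19, bit5=0)
  nb ..#..: next=.  (t=0,i=8, bit4=0)
  nb ...##: next=.  (t=1,i=11, bit3=0)
  nb ...#.: next=#  (t=0,i=7, bit2=1)
  nb ....#: next=#  (t=0,i=6, bit1=1)
  nb .....: next=#  (t=0,i=5, bit0=1)
  bits 00111011100101101111110000000111 = 999750663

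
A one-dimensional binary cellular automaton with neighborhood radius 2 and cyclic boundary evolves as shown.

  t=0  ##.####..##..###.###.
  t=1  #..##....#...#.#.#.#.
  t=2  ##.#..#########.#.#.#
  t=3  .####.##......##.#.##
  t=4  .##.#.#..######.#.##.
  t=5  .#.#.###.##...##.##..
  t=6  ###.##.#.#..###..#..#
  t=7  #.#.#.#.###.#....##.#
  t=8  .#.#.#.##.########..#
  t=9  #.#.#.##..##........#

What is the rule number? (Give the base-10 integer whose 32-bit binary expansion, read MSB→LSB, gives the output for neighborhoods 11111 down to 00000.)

  [31] ##### => .  t=2,i=8
  [30] ####. => .  t=0,i=5
  [29] ###.# => #  t=0,i=15
  [28] ###.. => .  t=0,i=6
  [27] ##.## => .  t=0,i=2
  [26] ##.#. => #  t=2,i=2
  [25] ##..# => .  t=0,i=7
  [24] ##... => .  t=1,i=5
  [23] #.### => #  t=0,i=3
  [22] #.##. => #  t=0,i=0
  [21] #.#.# => .  t=1,i=15
  [20] #.#.. => #  t=1,i=0
  [19] #..## => .  t=0,i=8
  [18] #..#. => .  t=6,i=16
  [17] #...# => #  t=1,i=11
  [16] #.... => #  t=1,i=6
  [15] .#### => #  t=0,i=4
  [14] .###. => .  t=0,i=14
  [13] .##.# => .  t=0,i=1
  [12] .##.. => .  t=0,i=10
  [11] .#.## => #  t=2,i=19
  [10] .#.#. => #  t=1,i=14
  [9] .#..# => #  t=1,i=1
  [8] .#... => #  t=1,i=10
  [7] ..### => #  t=0,i=13
  [6] ..##. => #  t=0,i=9
  [5] ..#.# => #  t=1,i=13
  [4] ..#.. => #  t=1,i=9
  [3] ...## => #  t=3,i=13
  [2] ...#. => #  t=1,i=8
  [1] ....# => #  t=1,i=7
  [0] ..... => #  t=3,i=10
  bits 00100100110100111000111111111111 = 617844735

617844735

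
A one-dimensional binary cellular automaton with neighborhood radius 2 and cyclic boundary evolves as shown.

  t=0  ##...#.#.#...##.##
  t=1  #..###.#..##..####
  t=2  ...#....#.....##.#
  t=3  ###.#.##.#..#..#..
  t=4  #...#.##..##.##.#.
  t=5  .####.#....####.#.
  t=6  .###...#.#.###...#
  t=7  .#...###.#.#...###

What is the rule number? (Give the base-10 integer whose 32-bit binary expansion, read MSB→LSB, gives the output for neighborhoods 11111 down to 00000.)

1223074726

  ##### -> .   bit 31 = 0  t=1,i=16
  ####. -> #   bit 30 = 1  t=0,i=0
  ###.# -> .   bit 29 = 0  t=1,i=5
  ###.. -> .   bit 28 = 0  t=0,i=1
  ##.## -> #   bit 27 = 1  t=0,i=15
  ##.#. -> .   bit 26 = 0  t=1,i=6
  ##..# -> .   bit 25 = 0  t=1,i=1
  ##... -> .   bit 24 = 0  t=0,i=2
  #.### -> #   bit 23 = 1  t=0,i=16
  #.##. -> #   bit 22 = 1  t=3,i=6
  #.#.# -> #   bit 21 = 1  t=0,i=7
  #.#.. -> .   bit 20 = 0  t=0,i=9
  #..## -> .   bit 19 = 0  t=1,i=2
  #..#. -> #   bit 18 = 1  t=3,i=11
  #...# -> #   bit 17 = 1  t=0,i=3
  #.... -> .   bit 16 = 0  t=2,i=5
  .#### -> #   bit 15 = 1  t=0,i=17
  .###. -> .   bit 14 = 0  t=1,i=4
  .##.# -> #   bit 13 = 1  t=0,i=14
  .##.. -> .   bit 12 = 0  t=1,i=11
  .#.## -> .   bit 11 = 0  t=3,i=5
  .#.#. -> .   bit 10 = 0  t=0,i=6
  .#..# -> #   bit 9 = 1  t=1,i=8
  .#... -> #   bit 8 = 1  t=0,i=10
  ..### -> #   bit 7 = 1  t=1,i=3
  ..##. -> .   bit 6 = 0  t=0,i=13
  ..#.# -> #   bit 5 = 1  t=0,i=5
  ..#.. -> .   bit 4 = 0  t=2,i=3
  ...## -> .   bit 3 = 0  t=0,i=12
  ...#. -> #   bit 2 = 1  t=0,i=4
  ....# -> #   bit 1 = 1  t=2,i=6
  ..... -> .   bit 0 = 0  t=2,i=11
  bits 01001000111001101010001110100110 = 1223074726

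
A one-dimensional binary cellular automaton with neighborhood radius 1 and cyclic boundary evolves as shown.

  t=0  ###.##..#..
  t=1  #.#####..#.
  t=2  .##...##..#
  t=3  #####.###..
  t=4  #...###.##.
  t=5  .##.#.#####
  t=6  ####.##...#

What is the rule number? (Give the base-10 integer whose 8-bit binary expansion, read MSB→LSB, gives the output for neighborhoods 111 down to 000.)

  [7] ### => .  t=0,i=1
  [6] ##. => #  t=0,i=2
  [5] #.# => #  t=0,i=3
  [4] #.. => #  t=0,i=6
  [3] .## => #  t=0,i=0
  [2] .#. => .  t=0,i=8
  [1] ..# => .  t=0,i=7
  [0] ... => #  t=2,i=4
  bits 01111001 = 121

121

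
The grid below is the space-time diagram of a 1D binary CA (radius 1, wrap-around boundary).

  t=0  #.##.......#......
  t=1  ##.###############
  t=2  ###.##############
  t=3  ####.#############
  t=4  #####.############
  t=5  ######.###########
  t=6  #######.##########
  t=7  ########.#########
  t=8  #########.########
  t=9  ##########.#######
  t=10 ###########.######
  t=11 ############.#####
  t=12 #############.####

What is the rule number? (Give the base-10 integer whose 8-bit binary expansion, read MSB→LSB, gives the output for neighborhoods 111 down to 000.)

  ###|#  b7=1 t=1,i=0
  ##.|#  b6=1 t=0,i=3
  #.#|#  b5=1 t=0,i=1
  #..|#  b4=1 t=0,i=4
  .##|.  b3=0 t=0,i=2
  .#.|#  b2=1 t=0,i=0
  ..#|#  b1=1 t=0,i=10
  ...|#  b0=1 t=0,i=5
  bits 11110111 = 247

247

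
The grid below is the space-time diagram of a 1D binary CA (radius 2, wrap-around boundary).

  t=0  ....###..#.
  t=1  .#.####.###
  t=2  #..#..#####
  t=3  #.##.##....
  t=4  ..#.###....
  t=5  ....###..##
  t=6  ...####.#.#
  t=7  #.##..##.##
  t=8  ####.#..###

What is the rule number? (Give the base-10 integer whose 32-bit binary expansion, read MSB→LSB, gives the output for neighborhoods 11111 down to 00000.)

  #####|.  b31=0 t=2,i=8
  ####.|.  b30=0 t=1,i=5
  ###.#|#  b29=1 t=1,i=6
  ###..|#  b28=1 t=0,i=6
  ##.##|#  b27=1 t=1,i=7
  ##.#.|#  b26=1 t=1,i=0
  ##..#|.  b25=0 t=0,i=7
  ##...|.  b24=0 t=3,i=7
  #.###|#  b23=1 t=1,i=3
  #.##.|#  b22=1 t=3,i=2
  #.#.#|.  b21=0 t=1,i=1
  #.#..|#  b20=1 t=6,i=10
  #..##|#  b19=1 t=2,i=5
  #..#.|#  b18=1 t=0,i=8
  #...#|.  b17=0 t=6,i=1
  #....|.  b16=0 t=0,i=0
  .####|.  b15=0 t=1,i=4
  .###.|#  b14=1 t=0,i=5
  .##.#|.  b13=0 t=3,i=3
  .##..|#  b12=1 t=3,i=6
  .#.##|.  b11=0 t=1,i=2
  .#.#.|#  b10=1 t=6,i=9
  .#..#|.  b9=0 t=2,i=4
  .#...|#  b8=1 t=0,i=10
  ..###|#  b7=1 t=0,i=4
  ..##.|.  b6=0 t=5,i=9
  ..#.#|.  b5=0 t=3,i=0
  ..#..|#  b4=1 t=0,i=9
  ...##|#  b3=1 t=0,i=3
  ...#.|.  b2=0 t=3,i=10
  ....#|.  b1=0 t=0,i=2
  .....|#  b0=1 t=0,i=1
  bits 00111100110111000101010110011001 = 1021072793

1021072793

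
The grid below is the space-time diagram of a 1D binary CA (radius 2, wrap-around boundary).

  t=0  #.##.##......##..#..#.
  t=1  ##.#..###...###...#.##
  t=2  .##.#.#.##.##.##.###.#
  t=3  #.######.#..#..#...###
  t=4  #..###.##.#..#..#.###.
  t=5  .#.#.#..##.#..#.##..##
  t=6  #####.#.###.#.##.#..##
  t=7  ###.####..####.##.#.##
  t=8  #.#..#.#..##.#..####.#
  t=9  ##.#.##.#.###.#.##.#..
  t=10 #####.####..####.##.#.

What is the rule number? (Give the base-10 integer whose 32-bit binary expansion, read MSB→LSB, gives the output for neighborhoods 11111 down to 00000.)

3038887916

  #####|#  b31=1 t=3,i=4
  ####.|.  b30=0 t=1,i=0
  ###.#|#  b29=1 t=1,i=1
  ###..|#  b28=1 t=1,i=8
  ##.##|.  b27=0 t=0,i=4
  ##.#.|#  b26=1 t=1,i=2
  ##..#|.  b25=0 t=0,i=15
  ##...|#  b24=1 t=0,i=7
  #.###|.  b23=0 t=1,i=20
  #.##.|.  b22=0 t=0,i=2
  #.#.#|#  b21=1 t=0,i=0
  #.#..|.  b20=0 t=1,i=3
  #..##|.  b19=0 t=1,i=5
  #..#.|.  b18=0 t=0,i=16
  #...#|.  b17=0 t=1,i=10
  #....|#  b16=1 t=0,i=8
  .####|#  b15=1 t=1,i=21
  .###.|.  b14=0 t=1,i=7
  .##.#|#  b13=1 t=0,i=3
  .##..|#  b12=1 t=0,i=6
  .#.##|#  b11=1 t=0,i=1
  .#.#.|#  b10=1 t=0,i=21
  .#..#|#  b9=1 t=0,i=18
  .#...|#  b8=1 t=3,i=16
  ..###|#  b7=1 t=1,i=6
  ..##.|#  b6=1 t=0,i=13
  ..#.#|#  b5=1 t=0,i=20
  ..#..|.  b4=0 t=0,i=17
  ...##|#  b3=1 t=0,i=12
  ...#.|#  b2=1 t=1,i=17
  ....#|.  b1=0 t=0,i=11
  .....|.  b0=0 t=0,i=9
  bits 10110101001000011011111111101100 = 3038887916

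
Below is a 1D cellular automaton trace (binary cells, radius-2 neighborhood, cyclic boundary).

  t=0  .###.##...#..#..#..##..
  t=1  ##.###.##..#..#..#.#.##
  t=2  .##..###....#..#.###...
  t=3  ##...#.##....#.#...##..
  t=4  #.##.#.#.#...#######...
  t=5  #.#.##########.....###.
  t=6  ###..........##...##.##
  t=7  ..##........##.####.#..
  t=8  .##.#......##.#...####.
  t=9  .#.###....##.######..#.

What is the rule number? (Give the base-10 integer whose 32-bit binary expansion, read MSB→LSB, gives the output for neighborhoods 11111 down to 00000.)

1030883304

  nb #####: next=.  (t=4,i=15, bit31=0)
  nb ####.: next=.  (t=1,i=0, bit30=0)
  nb ###.#: next=#  (t=0,i=3, bit29=1)
  nb ###..: next=#  (t=2,i=7, bit28=1)
  nb ##.##: next=#  (t=0,i=4, bit27=1)
  nb ##.#.: next=#  (t=4,i=4, bit26=1)
  nb ##..#: next=.  (t=1,i=9, bit25=0)
  nb ##...: next=#  (t=0,i=7, bit24=1)
  nb #.###: next=.  (t=1,i=3, bit23=0)
  nb #.##.: next=#  (t=0,i=5, bit22=1)
  nb #.#.#: next=#  (t=1,i=19, bit21=1)
  nb #.#..: next=#  (t=3,i=15, bit20=1)
  nb #..##: next=.  (t=0,i=18, bit19=0)
  nb #..#.: next=.  (t=0,i=12, bit18=0)
  nb #...#: next=#  (t=0,i=8, bit17=1)
  nb #....: next=.  (t=2,i=9, bit16=0)
  nb .####: next=.  (t=1,i=22, bit15=0)
  nb .###.: next=.  (t=0,i=2, bit14=0)
  nb .##.#: next=.  (t=4,i=3, bit13=0)
  nb .##..: next=.  (t=0,i=6, bit12=0)
  nb .#.##: next=.  (t=1,i=20, bit11=0)
  nb .#.#.: next=#  (t=1,i=18, bit10=1)
  nb .#..#: next=#  (t=0,i=11, bit9=1)
  nb .#...: next=#  (t=3,i=16, bit8=1)
  nb ..###: next=#  (t=0,i=1, bit7=1)
  nb ..##.: next=#  (t=0,i=19, bit6=1)
  nb ..#.#: next=#  (t=1,i=17, bit5=1)
  nb ..#..: next=.  (t=0,i=10, bit4=0)
  nb ...##: next=#  (t=0,i=0, bit3=1)
  nb ...#.: next=.  (t=0,i=9, bit2=0)
  nb ....#: next=.  (t=2,i=10, bit1=0)
  nb .....: next=.  (t=5,i=16, bit0=0)
  bits 00111101011100100000011111101000 = 1030883304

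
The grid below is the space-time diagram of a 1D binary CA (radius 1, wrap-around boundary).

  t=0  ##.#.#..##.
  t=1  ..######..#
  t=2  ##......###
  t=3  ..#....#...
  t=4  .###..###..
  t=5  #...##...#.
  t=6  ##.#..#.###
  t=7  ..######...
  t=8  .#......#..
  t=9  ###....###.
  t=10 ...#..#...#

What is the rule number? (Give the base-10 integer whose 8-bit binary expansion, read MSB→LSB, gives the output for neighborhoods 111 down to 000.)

  [7] ### => .  t=1,i=3
  [6] ##. => .  t=0,i=1
  [5] #.# => #  t=0,i=2
  [4] #.. => #  t=0,i=6
  [3] .## => .  t=0,i=0
  [2] .#. => #  t=0,i=3
  [1] ..# => #  t=0,i=7
  [0] ... => .  t=2,i=3
  bits 00110110 = 54

54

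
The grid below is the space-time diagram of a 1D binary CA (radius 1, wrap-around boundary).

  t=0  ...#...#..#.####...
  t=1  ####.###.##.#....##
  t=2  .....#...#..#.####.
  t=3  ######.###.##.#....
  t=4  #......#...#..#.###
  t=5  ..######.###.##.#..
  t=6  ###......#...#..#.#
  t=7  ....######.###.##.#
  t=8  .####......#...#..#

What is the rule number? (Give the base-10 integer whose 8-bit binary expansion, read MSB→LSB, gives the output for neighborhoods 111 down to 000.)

  ### -> .   bit 7 = 0  t=0,i=13
  ##. -> .   bit 6 = 0  t=0,i=15
  #.# -> .   bit 5 = 0  t=0,i=11
  #.. -> .   bit 4 = 0  t=0,i=4
  .## -> #   bit 3 = 1  t=0,i=12
  .#. -> #   bit 2 = 1  t=0,i=3
  ..# -> #   bit 1 = 1  t=0,i=2
  ... -> #   bit 0 = 1  t=0,i=0
  bits 00001111 = 15

15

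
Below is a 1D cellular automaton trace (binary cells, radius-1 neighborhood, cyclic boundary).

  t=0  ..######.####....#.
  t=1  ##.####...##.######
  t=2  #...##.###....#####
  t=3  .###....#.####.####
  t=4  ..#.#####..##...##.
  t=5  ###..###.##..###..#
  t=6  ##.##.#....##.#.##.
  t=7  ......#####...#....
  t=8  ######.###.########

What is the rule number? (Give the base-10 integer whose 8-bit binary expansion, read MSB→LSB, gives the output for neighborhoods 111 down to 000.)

  [7] ### => #  t=0,i=3
  [6] ##. => .  t=0,i=7
  [5] #.# => .  t=0,i=8
  [4] #.. => #  t=0,i=13
  [3] .## => .  t=0,i=2
  [2] .#. => #  t=0,i=17
  [1] ..# => #  t=0,i=1
  [0] ... => #  t=0,i=0
  bits 10010111 = 151

151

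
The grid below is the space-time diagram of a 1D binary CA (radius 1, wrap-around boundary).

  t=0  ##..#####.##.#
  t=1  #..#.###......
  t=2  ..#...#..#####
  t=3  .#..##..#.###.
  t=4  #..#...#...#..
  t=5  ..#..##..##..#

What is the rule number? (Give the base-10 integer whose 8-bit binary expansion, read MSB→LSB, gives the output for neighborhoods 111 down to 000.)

131

  ### -> #   bit 7 = 1  t=0,i=0
  ##. -> .   bit 6 = 0  t=0,i=1
  #.# -> .   bit 5 = 0  t=0,i=9
  #.. -> .   bit 4 = 0  t=0,i=2
  .## -> .   bit 3 = 0  t=0,i=4
  .#. -> .   bit 2 = 0  t=1,i=0
  ..# -> #   bit 1 = 1  t=0,i=3
  ... -> #   bit 0 = 1  t=1,i=9
  bits 10000011 = 131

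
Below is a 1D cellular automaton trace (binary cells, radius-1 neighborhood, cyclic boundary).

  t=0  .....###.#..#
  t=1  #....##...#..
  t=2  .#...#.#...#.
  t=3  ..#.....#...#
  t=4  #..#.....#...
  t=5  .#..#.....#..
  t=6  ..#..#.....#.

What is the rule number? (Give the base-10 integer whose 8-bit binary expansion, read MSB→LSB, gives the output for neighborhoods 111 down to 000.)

152

  ###|#  b7=1 t=0,i=6
  ##.|.  b6=0 t=0,i=7
  #.#|.  b5=0 t=0,i=8
  #..|#  b4=1 t=0,i=0
  .##|#  b3=1 t=0,i=5
  .#.|.  b2=0 t=0,i=9
  ..#|.  b1=0 t=0,i=4
  ...|.  b0=0 t=0,i=1
  bits 10011000 = 152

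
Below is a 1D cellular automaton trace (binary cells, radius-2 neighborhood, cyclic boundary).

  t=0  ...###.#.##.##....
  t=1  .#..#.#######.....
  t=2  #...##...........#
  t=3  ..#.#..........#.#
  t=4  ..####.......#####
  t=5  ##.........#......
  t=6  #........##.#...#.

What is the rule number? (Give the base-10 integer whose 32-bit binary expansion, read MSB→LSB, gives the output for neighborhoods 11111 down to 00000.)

242904422

  nb #####: next=.  (t=1,i=8, bit31=0)
  nb ####.: next=.  (t=1,i=11, bit30=0)
  nb ###.#: next=.  (t=0,i=5, bit29=0)
  nb ###..: next=.  (t=1,i=12, bit28=0)
  nb ##.##: next=#  (t=0,i=11, bit27=1)
  nb ##.#.: next=#  (t=0,i=6, bit26=1)
  nb ##..#: next=#  (t=4,i=0, bit25=1)
  nb ##...: next=.  (t=0,i=14, bit24=0)
  nb #.###: next=.  (t=1,i=6, bit23=0)
  nb #.##.: next=#  (t=0,i=9, bit22=1)
  nb #.#.#: next=#  (t=0,i=7, bit21=1)
  nb #.#..: next=#  (t=3,i=4, bit20=1)
  nb #..##: next=#  (t=4,i=1, bit19=1)
  nb #..#.: next=.  (t=1,i=3, bit18=0)
  nb #...#: next=#  (t=2,i=2, bit17=1)
  nb #....: next=.  (t=0,i=15, bit16=0)
  nb .####: next=.  (t=1,i=7, bit15=0)
  nb .###.: next=#  (t=0,i=4, bit14=1)
  nb .##.#: next=#  (t=0,i=10, bit13=1)
  nb .##..: next=.  (t=0,i=13, bit12=0)
  nb .#.##: next=#  (t=0,i=8, bit11=1)
  nb .#.#.: next=#  (t=3,i=3, bit10=1)
  nb .#..#: next=.  (t=1,i=2, bit9=0)
  nb .#...: next=#  (t=3,i=5, bit8=1)
  nb ..###: next=.  (t=0,i=3, bit7=0)
  nb ..##.: next=#  (t=2,i=4, bit6=1)
  nb ..#.#: next=#  (t=1,i=4, bit5=1)
  nb ..#..: next=.  (t=1,i=1, bit4=0)
  nb ...##: next=.  (t=0,i=2, bit3=0)
  nb ...#.: next=#  (t=1,i=0, bit2=1)
  nb ....#: next=#  (t=0,i=1, bit1=1)
  nb .....: next=.  (t=0,i=0, bit0=0)
  bits 00001110011110100110110101100110 = 242904422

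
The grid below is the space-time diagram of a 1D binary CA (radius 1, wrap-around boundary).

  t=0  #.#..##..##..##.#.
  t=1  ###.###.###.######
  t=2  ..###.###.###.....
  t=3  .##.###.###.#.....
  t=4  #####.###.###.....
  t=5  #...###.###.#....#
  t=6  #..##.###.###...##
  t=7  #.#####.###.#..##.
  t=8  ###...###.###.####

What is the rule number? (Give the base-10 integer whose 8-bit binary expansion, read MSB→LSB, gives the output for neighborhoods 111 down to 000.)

110

  [7] ### => .  t=1,i=0
  [6] ##. => #  t=0,i=6
  [5] #.# => #  t=0,i=1
  [4] #.. => .  t=0,i=3
  [3] .## => #  t=0,i=5
  [2] .#. => #  t=0,i=0
  [1] ..# => #  t=0,i=4
  [0] ... => .  t=2,i=0
  bits 01101110 = 110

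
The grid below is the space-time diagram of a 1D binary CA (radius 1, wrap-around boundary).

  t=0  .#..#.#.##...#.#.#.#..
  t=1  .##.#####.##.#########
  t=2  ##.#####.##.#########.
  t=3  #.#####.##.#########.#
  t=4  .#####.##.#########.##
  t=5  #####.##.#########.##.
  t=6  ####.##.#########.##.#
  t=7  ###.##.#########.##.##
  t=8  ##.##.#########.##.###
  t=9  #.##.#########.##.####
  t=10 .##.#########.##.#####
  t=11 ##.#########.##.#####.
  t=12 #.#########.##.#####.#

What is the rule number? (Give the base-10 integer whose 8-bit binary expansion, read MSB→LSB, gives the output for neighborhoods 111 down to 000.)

189

  [7] ### => #  t=1,i=5
  [6] ##. => .  t=0,i=9
  [5] #.# => #  t=0,i=5
  [4] #.. => #  t=0,i=2
  [3] .## => #  t=0,i=8
  [2] .#. => #  t=0,i=1
  [1] ..# => .  t=0,i=0
  [0] ... => #  t=0,i=11
  bits 10111101 = 189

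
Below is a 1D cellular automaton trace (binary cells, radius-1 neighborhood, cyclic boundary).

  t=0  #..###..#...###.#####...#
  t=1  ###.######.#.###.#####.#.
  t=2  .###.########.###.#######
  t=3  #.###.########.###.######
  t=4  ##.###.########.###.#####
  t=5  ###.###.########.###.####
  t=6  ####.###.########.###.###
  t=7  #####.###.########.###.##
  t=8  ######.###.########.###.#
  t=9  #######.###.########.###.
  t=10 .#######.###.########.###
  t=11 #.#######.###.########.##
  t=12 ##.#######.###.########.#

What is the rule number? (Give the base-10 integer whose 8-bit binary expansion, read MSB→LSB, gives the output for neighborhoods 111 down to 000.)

  [7] ### => #  t=0,i=4
  [6] ##. => #  t=0,i=0
  [5] #.# => #  t=0,i=15
  [4] #.. => #  t=0,i=1
  [3] .## => .  t=0,i=3
  [2] .#. => #  t=0,i=8
  [1] ..# => #  t=0,i=2
  [0] ... => .  t=0,i=10
  bits 11110110 = 246

246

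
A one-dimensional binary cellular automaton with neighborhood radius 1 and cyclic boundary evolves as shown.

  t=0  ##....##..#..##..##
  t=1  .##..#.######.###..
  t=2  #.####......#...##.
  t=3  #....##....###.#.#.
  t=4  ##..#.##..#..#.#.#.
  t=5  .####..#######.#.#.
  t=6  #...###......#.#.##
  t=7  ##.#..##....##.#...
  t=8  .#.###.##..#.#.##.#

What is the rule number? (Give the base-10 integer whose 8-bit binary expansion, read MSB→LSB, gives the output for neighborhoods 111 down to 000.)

86

  nb ###: next=.  (t=0,i=0, bit7=0)
  nb ##.: next=#  (t=0,i=1, bit6=1)
  nb #.#: next=.  (t=1,i=6, bit5=0)
  nb #..: next=#  (t=0,i=2, bit4=1)
  nb .##: next=.  (t=0,i=6, bit3=0)
  nb .#.: next=#  (t=0,i=10, bit2=1)
  nb ..#: next=#  (t=0,i=5, bit1=1)
  nb ...: next=.  (t=0,i=3, bit0=0)
  bits 01010110 = 86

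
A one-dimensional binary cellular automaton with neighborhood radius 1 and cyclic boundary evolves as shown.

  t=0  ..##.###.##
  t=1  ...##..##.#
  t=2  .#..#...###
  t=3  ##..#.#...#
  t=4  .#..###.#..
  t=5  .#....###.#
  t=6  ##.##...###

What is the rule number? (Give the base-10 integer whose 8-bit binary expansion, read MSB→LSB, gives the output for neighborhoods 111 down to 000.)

  nb ###: next=.  (t=0,i=6, bit7=0)
  nb ##.: next=#  (t=0,i=3, bit6=1)
  nb #.#: next=#  (t=0,i=4, bit5=1)
  nb #..: next=.  (t=0,i=0, bit4=0)
  nb .##: next=.  (t=0,i=2, bit3=0)
  nb .#.: next=#  (t=1,i=10, bit2=1)
  nb ..#: next=.  (t=0,i=1, bit1=0)
  nb ...: next=#  (t=1,i=1, bit0=1)
  bits 01100101 = 101

101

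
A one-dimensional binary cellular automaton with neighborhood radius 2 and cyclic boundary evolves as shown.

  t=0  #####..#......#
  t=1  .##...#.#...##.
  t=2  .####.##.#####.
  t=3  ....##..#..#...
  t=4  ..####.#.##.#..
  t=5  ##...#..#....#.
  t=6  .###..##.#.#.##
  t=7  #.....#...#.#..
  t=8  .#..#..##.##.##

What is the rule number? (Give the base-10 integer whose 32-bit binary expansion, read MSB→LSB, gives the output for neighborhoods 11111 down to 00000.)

2835750762

  #####|#  b31=1 t=0,i=1
  ####.|.  b30=0 t=0,i=3
  ###.#|#  b29=1 t=2,i=4
  ###..|.  b28=0 t=0,i=4
  ##.##|#  b27=1 t=2,i=5
  ##.#.|.  b26=0 t=4,i=6
  ##..#|.  b25=0 t=0,i=5
  ##...|#  b24=1 t=1,i=3
  #.###|.  b23=0 t=2,i=9
  #.##.|.  b22=0 t=2,i=6
  #.#.#|.  b21=0 t=4,i=7
  #.#..|.  b20=0 t=1,i=8
  #..##|.  b19=0 t=1,i=0
  #..#.|#  b18=1 t=0,i=6
  #...#|#  b17=1 t=1,i=4
  #....|.  b16=0 t=0,i=9
  .####|.  b15=0 t=0,i=0
  .###.|.  b14=0 t=6,i=2
  .##.#|.  b13=0 t=2,i=7
  .##..|#  b12=1 t=1,i=2
  .#.##|#  b11=1 t=4,i=8
  .#.#.|#  b10=1 t=1,i=7
  .#..#|#  b9=1 t=3,i=9
  .#...|#  b8=1 t=0,i=8
  ..###|.  b7=0 t=0,i=14
  ..##.|#  b6=1 t=1,i=1
  ..#.#|#  b5=1 t=1,i=6
  ..#..|.  b4=0 t=0,i=7
  ...##|#  b3=1 t=0,i=13
  ...#.|.  b2=0 t=1,i=5
  ....#|#  b1=1 t=0,i=12
  .....|.  b0=0 t=0,i=10
  bits 10101001000001100001111101101010 = 2835750762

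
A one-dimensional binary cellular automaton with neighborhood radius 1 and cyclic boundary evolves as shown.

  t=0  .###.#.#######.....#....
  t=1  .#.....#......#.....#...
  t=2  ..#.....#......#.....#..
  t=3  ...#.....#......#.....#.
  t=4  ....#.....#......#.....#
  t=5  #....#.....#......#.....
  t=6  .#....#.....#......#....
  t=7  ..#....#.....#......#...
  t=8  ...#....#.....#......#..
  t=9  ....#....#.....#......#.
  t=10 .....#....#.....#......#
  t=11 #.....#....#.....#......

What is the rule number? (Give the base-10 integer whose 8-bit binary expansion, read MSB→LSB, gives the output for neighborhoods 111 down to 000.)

  [7] ### => .  t=0,i=2
  [6] ##. => .  t=0,i=3
  [5] #.# => .  t=0,i=4
  [4] #.. => #  t=0,i=14
  [3] .## => #  t=0,i=1
  [2] .#. => .  t=0,i=5
  [1] ..# => .  t=0,i=0
  [0] ... => .  t=0,i=15
  bits 00011000 = 24

24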